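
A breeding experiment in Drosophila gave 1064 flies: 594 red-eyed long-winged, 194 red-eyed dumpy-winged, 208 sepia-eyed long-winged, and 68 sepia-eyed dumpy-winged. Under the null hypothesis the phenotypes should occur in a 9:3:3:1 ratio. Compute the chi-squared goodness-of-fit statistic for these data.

Total ratio parts = 16. Expected numbers out of 1064:
  red-eyed long-winged: 1064 × 9/16 = 598.5
  red-eyed dumpy-winged: 1064 × 3/16 = 199.5
  sepia-eyed long-winged: 1064 × 3/16 = 199.5
  sepia-eyed dumpy-winged: 1064 × 1/16 = 66.5
χ² = Σ (O − E)² / E
  red-eyed long-winged: (594 − 598.5)² / 598.5 = 0.0338
  red-eyed dumpy-winged: (194 − 199.5)² / 199.5 = 0.1516
  sepia-eyed long-winged: (208 − 199.5)² / 199.5 = 0.3622
  sepia-eyed dumpy-winged: (68 − 66.5)² / 66.5 = 0.0338
χ² = 0.0338 + 0.1516 + 0.3622 + 0.0338 = 0.5814 ≈ 0.581

0.581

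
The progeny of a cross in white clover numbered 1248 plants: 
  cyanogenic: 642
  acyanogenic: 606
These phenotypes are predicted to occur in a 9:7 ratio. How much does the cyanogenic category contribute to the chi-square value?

5.128

Total ratio parts = 16. Expected numbers out of 1248:
  cyanogenic: 1248 × 9/16 = 702
  acyanogenic: 1248 × 7/16 = 546
Contribution of cyanogenic: (642 − 702)² / 702 = 5.1282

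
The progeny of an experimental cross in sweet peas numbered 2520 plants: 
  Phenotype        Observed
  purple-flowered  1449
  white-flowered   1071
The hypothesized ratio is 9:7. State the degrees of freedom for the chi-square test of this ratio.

1

A goodness-of-fit test with 2 phenotype classes has df = 2 − 1 = 1.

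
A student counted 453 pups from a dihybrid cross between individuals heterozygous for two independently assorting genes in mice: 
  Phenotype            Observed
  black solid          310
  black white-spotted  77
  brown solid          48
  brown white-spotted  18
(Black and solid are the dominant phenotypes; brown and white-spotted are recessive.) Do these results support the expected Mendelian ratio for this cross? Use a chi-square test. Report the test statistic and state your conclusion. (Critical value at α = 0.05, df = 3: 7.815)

32.514; not consistent

A dihybrid F₂ with independent assortment and complete dominance at both loci gives a 9:3:3:1 phenotypic ratio.
Under the 9:3:3:1 hypothesis (Σ ratio = 16, N = 453):
  black solid: 453 × 9/16 = 254.8125
  black white-spotted: 453 × 3/16 = 84.9375
  brown solid: 453 × 3/16 = 84.9375
  brown white-spotted: 453 × 1/16 = 28.3125
χ² = Σ (O − E)² / E
  black solid: (310 − 254.8125)² / 254.8125 = 11.9526
  black white-spotted: (77 − 84.9375)² / 84.9375 = 0.7418
  brown solid: (48 − 84.9375)² / 84.9375 = 16.0633
  brown white-spotted: (18 − 28.3125)² / 28.3125 = 3.7562
χ² = 11.9526 + 0.7418 + 16.0633 + 3.7562 = 32.5139 ≈ 32.514
Degrees of freedom = 4 − 1 = 3; critical value at α = 0.05 is 7.815.
Since 32.514 > 7.815, we reject the null hypothesis — the data do not fit the 9:3:3:1 ratio.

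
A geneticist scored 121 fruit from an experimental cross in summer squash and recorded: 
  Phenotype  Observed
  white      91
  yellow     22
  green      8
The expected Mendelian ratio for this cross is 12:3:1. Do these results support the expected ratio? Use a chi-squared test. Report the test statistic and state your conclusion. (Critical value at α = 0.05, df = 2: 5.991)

0.047; consistent

Expected counts for N = 121 under a 12:3:1 ratio (total parts = 16):
  white: 121 × 12/16 = 90.75
  yellow: 121 × 3/16 = 22.6875
  green: 121 × 1/16 = 7.5625
χ² = Σ (O − E)² / E
  white: (91 − 90.75)² / 90.75 = 0.0007
  yellow: (22 − 22.6875)² / 22.6875 = 0.0208
  green: (8 − 7.5625)² / 7.5625 = 0.0253
χ² = 0.0007 + 0.0208 + 0.0253 = 0.0468 ≈ 0.047
Degrees of freedom = 3 − 1 = 2; critical value at α = 0.05 is 5.991.
Since 0.047 < 5.991, we fail to reject the null hypothesis — the data are consistent with the 12:3:1 ratio.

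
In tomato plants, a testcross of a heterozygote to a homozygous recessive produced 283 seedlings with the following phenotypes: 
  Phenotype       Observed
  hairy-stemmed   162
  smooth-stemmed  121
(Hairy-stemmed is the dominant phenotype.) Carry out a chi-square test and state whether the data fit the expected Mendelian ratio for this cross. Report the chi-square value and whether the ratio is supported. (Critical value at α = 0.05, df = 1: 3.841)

5.940; not consistent

A testcross of a heterozygote (Aa × aa) gives a 1:1 phenotypic ratio.
Under the 1:1 hypothesis (Σ ratio = 2, N = 283):
  hairy-stemmed: 283 × 1/2 = 141.5
  smooth-stemmed: 283 × 1/2 = 141.5
χ² = Σ (O − E)² / E
  hairy-stemmed: (162 − 141.5)² / 141.5 = 2.9700
  smooth-stemmed: (121 − 141.5)² / 141.5 = 2.9700
χ² = 2.9700 + 2.9700 = 5.940
Degrees of freedom = 2 − 1 = 1; critical value at α = 0.05 is 3.841.
Since 5.940 > 3.841, we reject the null hypothesis — the data do not fit the 1:1 ratio.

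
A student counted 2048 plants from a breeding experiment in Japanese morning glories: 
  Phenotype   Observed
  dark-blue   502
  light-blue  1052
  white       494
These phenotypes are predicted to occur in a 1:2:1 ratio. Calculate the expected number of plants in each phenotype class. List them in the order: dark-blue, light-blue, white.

512, 1024, 512

Total ratio parts = 4. Expected numbers out of 2048:
  dark-blue: 2048 × 1/4 = 512
  light-blue: 2048 × 2/4 = 1024
  white: 2048 × 1/4 = 512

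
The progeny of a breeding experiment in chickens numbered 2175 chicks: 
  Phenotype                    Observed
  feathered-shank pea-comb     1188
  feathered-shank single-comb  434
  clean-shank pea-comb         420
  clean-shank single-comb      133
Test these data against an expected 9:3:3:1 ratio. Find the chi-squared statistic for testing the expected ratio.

3.136

Under the 9:3:3:1 hypothesis (Σ ratio = 16, N = 2175):
  feathered-shank pea-comb: 2175 × 9/16 = 1223.4375
  feathered-shank single-comb: 2175 × 3/16 = 407.8125
  clean-shank pea-comb: 2175 × 3/16 = 407.8125
  clean-shank single-comb: 2175 × 1/16 = 135.9375
χ² = Σ (O − E)² / E
  feathered-shank pea-comb: (1188 − 1223.4375)² / 1223.4375 = 1.0265
  feathered-shank single-comb: (434 − 407.8125)² / 407.8125 = 1.6816
  clean-shank pea-comb: (420 − 407.8125)² / 407.8125 = 0.3642
  clean-shank single-comb: (133 − 135.9375)² / 135.9375 = 0.0635
χ² = 1.0265 + 1.6816 + 0.3642 + 0.0635 = 3.1358 ≈ 3.136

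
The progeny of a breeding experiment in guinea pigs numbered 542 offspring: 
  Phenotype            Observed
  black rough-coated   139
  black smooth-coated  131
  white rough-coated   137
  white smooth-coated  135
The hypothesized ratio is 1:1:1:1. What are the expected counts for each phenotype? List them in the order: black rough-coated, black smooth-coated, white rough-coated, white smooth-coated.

The 1:1:1:1 ratio has 4 parts, so with N = 542 the expected counts are:
  black rough-coated: 542 × 1/4 = 135.5
  black smooth-coated: 542 × 1/4 = 135.5
  white rough-coated: 542 × 1/4 = 135.5
  white smooth-coated: 542 × 1/4 = 135.5

135.5, 135.5, 135.5, 135.5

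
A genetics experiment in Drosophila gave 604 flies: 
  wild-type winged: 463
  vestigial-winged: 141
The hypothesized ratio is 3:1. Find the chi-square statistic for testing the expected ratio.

0.883

The 3:1 ratio has 4 parts, so with N = 604 the expected counts are:
  wild-type winged: 604 × 3/4 = 453
  vestigial-winged: 604 × 1/4 = 151
χ² = Σ (O − E)² / E
  wild-type winged: (463 − 453)² / 453 = 0.2208
  vestigial-winged: (141 − 151)² / 151 = 0.6623
χ² = 0.2208 + 0.6623 = 0.8831 ≈ 0.883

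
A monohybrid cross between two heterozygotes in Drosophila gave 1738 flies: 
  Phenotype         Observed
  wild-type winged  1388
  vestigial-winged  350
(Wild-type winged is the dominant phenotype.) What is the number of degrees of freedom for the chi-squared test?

1

For a monohybrid cross between heterozygotes with complete dominance, the expected phenotypic ratio is 3:1.
A goodness-of-fit test with 2 phenotype classes has df = 2 − 1 = 1.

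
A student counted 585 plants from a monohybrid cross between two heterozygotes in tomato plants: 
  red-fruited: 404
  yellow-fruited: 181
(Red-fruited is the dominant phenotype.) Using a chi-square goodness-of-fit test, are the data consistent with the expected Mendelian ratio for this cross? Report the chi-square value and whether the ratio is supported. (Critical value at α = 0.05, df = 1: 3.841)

11.009; not consistent

For a monohybrid cross between heterozygotes with complete dominance, the expected phenotypic ratio is 3:1.
The 3:1 ratio has 4 parts, so with N = 585 the expected counts are:
  red-fruited: 585 × 3/4 = 438.75
  yellow-fruited: 585 × 1/4 = 146.25
χ² = Σ (O − E)² / E
  red-fruited: (404 − 438.75)² / 438.75 = 2.7523
  yellow-fruited: (181 − 146.25)² / 146.25 = 8.2568
χ² = 2.7523 + 8.2568 = 11.0091 ≈ 11.009
Degrees of freedom = 2 − 1 = 1; critical value at α = 0.05 is 3.841.
Since 11.009 > 3.841, we reject the null hypothesis — the data do not fit the 3:1 ratio.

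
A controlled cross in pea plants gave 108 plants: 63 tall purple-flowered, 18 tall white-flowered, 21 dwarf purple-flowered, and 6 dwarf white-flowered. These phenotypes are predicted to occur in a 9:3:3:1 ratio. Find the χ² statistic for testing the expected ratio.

0.444

Expected counts for N = 108 under a 9:3:3:1 ratio (total parts = 16):
  tall purple-flowered: 108 × 9/16 = 60.75
  tall white-flowered: 108 × 3/16 = 20.25
  dwarf purple-flowered: 108 × 3/16 = 20.25
  dwarf white-flowered: 108 × 1/16 = 6.75
χ² = Σ (O − E)² / E
  tall purple-flowered: (63 − 60.75)² / 60.75 = 0.0833
  tall white-flowered: (18 − 20.25)² / 20.25 = 0.2500
  dwarf purple-flowered: (21 − 20.25)² / 20.25 = 0.0278
  dwarf white-flowered: (6 − 6.75)² / 6.75 = 0.0833
χ² = 0.0833 + 0.2500 + 0.0278 + 0.0833 = 0.4444 ≈ 0.444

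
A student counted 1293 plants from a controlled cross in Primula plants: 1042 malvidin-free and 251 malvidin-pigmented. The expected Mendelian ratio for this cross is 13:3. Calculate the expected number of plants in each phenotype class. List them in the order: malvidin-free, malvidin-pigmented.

1050.5625, 242.4375

The 13:3 ratio has 16 parts, so with N = 1293 the expected counts are:
  malvidin-free: 1293 × 13/16 = 1050.5625
  malvidin-pigmented: 1293 × 3/16 = 242.4375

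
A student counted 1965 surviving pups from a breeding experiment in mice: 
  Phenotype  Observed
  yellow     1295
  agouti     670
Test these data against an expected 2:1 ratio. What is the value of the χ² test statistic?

The 2:1 ratio has 3 parts, so with N = 1965 the expected counts are:
  yellow: 1965 × 2/3 = 1310
  agouti: 1965 × 1/3 = 655
χ² = Σ (O − E)² / E
  yellow: (1295 − 1310)² / 1310 = 0.1718
  agouti: (670 − 655)² / 655 = 0.3435
χ² = 0.1718 + 0.3435 = 0.5153 ≈ 0.515

0.515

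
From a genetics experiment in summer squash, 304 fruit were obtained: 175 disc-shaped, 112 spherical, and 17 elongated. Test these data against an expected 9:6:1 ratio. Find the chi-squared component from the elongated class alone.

Expected counts for N = 304 under a 9:6:1 ratio (total parts = 16):
  disc-shaped: 304 × 9/16 = 171
  spherical: 304 × 6/16 = 114
  elongated: 304 × 1/16 = 19
Contribution of elongated: (17 − 19)² / 19 = 0.2105

0.211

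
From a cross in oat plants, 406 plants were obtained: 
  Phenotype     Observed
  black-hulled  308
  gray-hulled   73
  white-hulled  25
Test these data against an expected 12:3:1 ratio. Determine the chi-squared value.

Expected counts for N = 406 under a 12:3:1 ratio (total parts = 16):
  black-hulled: 406 × 12/16 = 304.5
  gray-hulled: 406 × 3/16 = 76.125
  white-hulled: 406 × 1/16 = 25.375
χ² = Σ (O − E)² / E
  black-hulled: (308 − 304.5)² / 304.5 = 0.0402
  gray-hulled: (73 − 76.125)² / 76.125 = 0.1283
  white-hulled: (25 − 25.375)² / 25.375 = 0.0055
χ² = 0.0402 + 0.1283 + 0.0055 = 0.174

0.174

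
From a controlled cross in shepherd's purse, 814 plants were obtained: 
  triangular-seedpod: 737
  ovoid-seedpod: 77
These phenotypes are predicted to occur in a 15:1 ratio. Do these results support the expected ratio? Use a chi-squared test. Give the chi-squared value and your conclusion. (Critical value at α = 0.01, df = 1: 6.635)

14.310; not consistent

The 15:1 ratio has 16 parts, so with N = 814 the expected counts are:
  triangular-seedpod: 814 × 15/16 = 763.125
  ovoid-seedpod: 814 × 1/16 = 50.875
χ² = Σ (O − E)² / E
  triangular-seedpod: (737 − 763.125)² / 763.125 = 0.8944
  ovoid-seedpod: (77 − 50.875)² / 50.875 = 13.4155
χ² = 0.8944 + 13.4155 = 14.3099 ≈ 14.310
Degrees of freedom = 2 − 1 = 1; critical value at α = 0.01 is 6.635.
Since 14.310 > 6.635, we reject the null hypothesis — the data do not fit the 15:1 ratio.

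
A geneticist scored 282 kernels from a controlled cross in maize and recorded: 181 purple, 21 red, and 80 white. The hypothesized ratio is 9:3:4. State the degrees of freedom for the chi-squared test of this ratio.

2

A goodness-of-fit test with 3 phenotype classes has df = 3 − 1 = 2.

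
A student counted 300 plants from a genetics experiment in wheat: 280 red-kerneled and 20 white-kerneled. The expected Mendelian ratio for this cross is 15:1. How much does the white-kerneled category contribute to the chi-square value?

Expected counts for N = 300 under a 15:1 ratio (total parts = 16):
  red-kerneled: 300 × 15/16 = 281.25
  white-kerneled: 300 × 1/16 = 18.75
Contribution of white-kerneled: (20 − 18.75)² / 18.75 = 0.0833

0.083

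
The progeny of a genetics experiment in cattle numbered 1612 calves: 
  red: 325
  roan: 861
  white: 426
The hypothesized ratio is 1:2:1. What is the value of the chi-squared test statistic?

Under the 1:2:1 hypothesis (Σ ratio = 4, N = 1612):
  red: 1612 × 1/4 = 403
  roan: 1612 × 2/4 = 806
  white: 1612 × 1/4 = 403
χ² = Σ (O − E)² / E
  red: (325 − 403)² / 403 = 15.0968
  roan: (861 − 806)² / 806 = 3.7531
  white: (426 − 403)² / 403 = 1.3127
χ² = 15.0968 + 3.7531 + 1.3127 = 20.1626 ≈ 20.163

20.163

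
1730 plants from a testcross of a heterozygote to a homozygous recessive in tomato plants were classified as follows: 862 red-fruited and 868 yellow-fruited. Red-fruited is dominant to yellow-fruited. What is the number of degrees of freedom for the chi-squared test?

1

A testcross of a heterozygote (Aa × aa) gives a 1:1 phenotypic ratio.
A goodness-of-fit test with 2 phenotype classes has df = 2 − 1 = 1.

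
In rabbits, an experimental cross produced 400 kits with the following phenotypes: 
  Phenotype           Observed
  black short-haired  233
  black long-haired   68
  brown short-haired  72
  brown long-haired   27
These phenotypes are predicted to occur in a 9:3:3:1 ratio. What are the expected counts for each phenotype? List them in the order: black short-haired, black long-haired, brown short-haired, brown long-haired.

Under the 9:3:3:1 hypothesis (Σ ratio = 16, N = 400):
  black short-haired: 400 × 9/16 = 225
  black long-haired: 400 × 3/16 = 75
  brown short-haired: 400 × 3/16 = 75
  brown long-haired: 400 × 1/16 = 25

225, 75, 75, 25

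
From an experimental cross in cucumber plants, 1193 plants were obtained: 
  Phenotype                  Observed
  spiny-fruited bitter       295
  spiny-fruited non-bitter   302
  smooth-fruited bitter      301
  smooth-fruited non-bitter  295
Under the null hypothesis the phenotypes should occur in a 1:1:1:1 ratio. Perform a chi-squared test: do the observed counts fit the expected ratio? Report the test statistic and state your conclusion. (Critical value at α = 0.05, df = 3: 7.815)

0.143; consistent

Total ratio parts = 4. Expected numbers out of 1193:
  spiny-fruited bitter: 1193 × 1/4 = 298.25
  spiny-fruited non-bitter: 1193 × 1/4 = 298.25
  smooth-fruited bitter: 1193 × 1/4 = 298.25
  smooth-fruited non-bitter: 1193 × 1/4 = 298.25
χ² = Σ (O − E)² / E
  spiny-fruited bitter: (295 − 298.25)² / 298.25 = 0.0354
  spiny-fruited non-bitter: (302 − 298.25)² / 298.25 = 0.0472
  smooth-fruited bitter: (301 − 298.25)² / 298.25 = 0.0254
  smooth-fruited non-bitter: (295 − 298.25)² / 298.25 = 0.0354
χ² = 0.0354 + 0.0472 + 0.0254 + 0.0354 = 0.1434 ≈ 0.143
Degrees of freedom = 4 − 1 = 3; critical value at α = 0.05 is 7.815.
Since 0.143 < 7.815, we fail to reject the null hypothesis — the data are consistent with the 1:1:1:1 ratio.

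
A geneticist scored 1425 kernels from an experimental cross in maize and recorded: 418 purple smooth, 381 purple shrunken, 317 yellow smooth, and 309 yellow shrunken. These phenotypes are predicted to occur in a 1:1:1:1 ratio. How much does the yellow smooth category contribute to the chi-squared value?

4.324

Under the 1:1:1:1 hypothesis (Σ ratio = 4, N = 1425):
  purple smooth: 1425 × 1/4 = 356.25
  purple shrunken: 1425 × 1/4 = 356.25
  yellow smooth: 1425 × 1/4 = 356.25
  yellow shrunken: 1425 × 1/4 = 356.25
Contribution of yellow smooth: (317 − 356.25)² / 356.25 = 4.3244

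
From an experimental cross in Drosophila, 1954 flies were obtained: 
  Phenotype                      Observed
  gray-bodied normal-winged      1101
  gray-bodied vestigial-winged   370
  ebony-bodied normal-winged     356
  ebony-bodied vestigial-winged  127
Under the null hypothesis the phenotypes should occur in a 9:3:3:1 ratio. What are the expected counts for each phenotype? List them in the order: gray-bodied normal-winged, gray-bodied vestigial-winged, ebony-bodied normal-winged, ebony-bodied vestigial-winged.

Total ratio parts = 16. Expected numbers out of 1954:
  gray-bodied normal-winged: 1954 × 9/16 = 1099.125
  gray-bodied vestigial-winged: 1954 × 3/16 = 366.375
  ebony-bodied normal-winged: 1954 × 3/16 = 366.375
  ebony-bodied vestigial-winged: 1954 × 1/16 = 122.125

1099.125, 366.375, 366.375, 122.125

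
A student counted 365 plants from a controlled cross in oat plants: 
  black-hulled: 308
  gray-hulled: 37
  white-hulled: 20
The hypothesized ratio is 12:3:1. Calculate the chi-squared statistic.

19.073

Total ratio parts = 16. Expected numbers out of 365:
  black-hulled: 365 × 12/16 = 273.75
  gray-hulled: 365 × 3/16 = 68.4375
  white-hulled: 365 × 1/16 = 22.8125
χ² = Σ (O − E)² / E
  black-hulled: (308 − 273.75)² / 273.75 = 4.2852
  gray-hulled: (37 − 68.4375)² / 68.4375 = 14.4412
  white-hulled: (20 − 22.8125)² / 22.8125 = 0.3467
χ² = 4.2852 + 14.4412 + 0.3467 = 19.0731 ≈ 19.073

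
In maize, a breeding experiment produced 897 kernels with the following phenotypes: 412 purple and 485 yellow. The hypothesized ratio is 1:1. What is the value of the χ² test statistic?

5.941

Under the 1:1 hypothesis (Σ ratio = 2, N = 897):
  purple: 897 × 1/2 = 448.5
  yellow: 897 × 1/2 = 448.5
χ² = Σ (O − E)² / E
  purple: (412 − 448.5)² / 448.5 = 2.9705
  yellow: (485 − 448.5)² / 448.5 = 2.9705
χ² = 2.9705 + 2.9705 = 5.941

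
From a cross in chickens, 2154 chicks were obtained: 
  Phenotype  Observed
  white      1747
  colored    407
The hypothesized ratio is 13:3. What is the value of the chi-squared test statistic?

Expected counts for N = 2154 under a 13:3 ratio (total parts = 16):
  white: 2154 × 13/16 = 1750.125
  colored: 2154 × 3/16 = 403.875
χ² = Σ (O − E)² / E
  white: (1747 − 1750.125)² / 1750.125 = 0.0056
  colored: (407 − 403.875)² / 403.875 = 0.0242
χ² = 0.0056 + 0.0242 = 0.0298 ≈ 0.030

0.030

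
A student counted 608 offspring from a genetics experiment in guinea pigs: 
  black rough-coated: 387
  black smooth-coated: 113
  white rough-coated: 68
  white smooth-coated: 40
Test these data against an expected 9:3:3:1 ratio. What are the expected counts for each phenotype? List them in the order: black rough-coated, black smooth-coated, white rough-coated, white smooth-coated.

342, 114, 114, 38

Expected counts for N = 608 under a 9:3:3:1 ratio (total parts = 16):
  black rough-coated: 608 × 9/16 = 342
  black smooth-coated: 608 × 3/16 = 114
  white rough-coated: 608 × 3/16 = 114
  white smooth-coated: 608 × 1/16 = 38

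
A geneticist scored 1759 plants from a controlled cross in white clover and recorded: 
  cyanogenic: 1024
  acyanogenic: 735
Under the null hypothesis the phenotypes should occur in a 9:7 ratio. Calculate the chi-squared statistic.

Under the 9:7 hypothesis (Σ ratio = 16, N = 1759):
  cyanogenic: 1759 × 9/16 = 989.4375
  acyanogenic: 1759 × 7/16 = 769.5625
χ² = Σ (O − E)² / E
  cyanogenic: (1024 − 989.4375)² / 989.4375 = 1.2073
  acyanogenic: (735 − 769.5625)² / 769.5625 = 1.5523
χ² = 1.2073 + 1.5523 = 2.7596 ≈ 2.760

2.760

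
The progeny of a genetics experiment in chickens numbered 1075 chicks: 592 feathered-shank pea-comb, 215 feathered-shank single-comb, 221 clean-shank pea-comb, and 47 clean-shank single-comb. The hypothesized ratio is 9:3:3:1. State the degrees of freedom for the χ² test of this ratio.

A goodness-of-fit test with 4 phenotype classes has df = 4 − 1 = 3.

3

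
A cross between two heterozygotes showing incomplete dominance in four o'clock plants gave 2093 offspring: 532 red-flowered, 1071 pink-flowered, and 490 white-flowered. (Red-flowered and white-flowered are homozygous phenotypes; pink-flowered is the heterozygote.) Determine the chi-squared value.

With incomplete dominance, a heterozygote × heterozygote cross gives a 1:2:1 phenotypic ratio.
Total ratio parts = 4. Expected numbers out of 2093:
  red-flowered: 2093 × 1/4 = 523.25
  pink-flowered: 2093 × 2/4 = 1046.5
  white-flowered: 2093 × 1/4 = 523.25
χ² = Σ (O − E)² / E
  red-flowered: (532 − 523.25)² / 523.25 = 0.1463
  pink-flowered: (1071 − 1046.5)² / 1046.5 = 0.5736
  white-flowered: (490 − 523.25)² / 523.25 = 2.1129
χ² = 0.1463 + 0.5736 + 2.1129 = 2.8328 ≈ 2.833

2.833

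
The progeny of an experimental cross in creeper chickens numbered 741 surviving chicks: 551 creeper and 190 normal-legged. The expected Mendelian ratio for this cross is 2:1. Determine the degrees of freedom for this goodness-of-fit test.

A goodness-of-fit test with 2 phenotype classes has df = 2 − 1 = 1.

1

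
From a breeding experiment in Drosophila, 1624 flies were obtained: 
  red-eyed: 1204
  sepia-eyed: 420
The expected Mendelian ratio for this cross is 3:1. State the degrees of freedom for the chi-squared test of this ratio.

1

A goodness-of-fit test with 2 phenotype classes has df = 2 − 1 = 1.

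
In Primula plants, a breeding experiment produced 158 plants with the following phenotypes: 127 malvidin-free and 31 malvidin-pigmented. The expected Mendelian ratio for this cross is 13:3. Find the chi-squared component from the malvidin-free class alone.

0.015

Under the 13:3 hypothesis (Σ ratio = 16, N = 158):
  malvidin-free: 158 × 13/16 = 128.375
  malvidin-pigmented: 158 × 3/16 = 29.625
Contribution of malvidin-free: (127 − 128.375)² / 128.375 = 0.0147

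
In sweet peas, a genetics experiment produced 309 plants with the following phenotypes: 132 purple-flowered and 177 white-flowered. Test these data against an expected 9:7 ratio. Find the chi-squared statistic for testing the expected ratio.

Total ratio parts = 16. Expected numbers out of 309:
  purple-flowered: 309 × 9/16 = 173.8125
  white-flowered: 309 × 7/16 = 135.1875
χ² = Σ (O − E)² / E
  purple-flowered: (132 − 173.8125)² / 173.8125 = 10.0585
  white-flowered: (177 − 135.1875)² / 135.1875 = 12.9323
χ² = 10.0585 + 12.9323 = 22.9908 ≈ 22.991

22.991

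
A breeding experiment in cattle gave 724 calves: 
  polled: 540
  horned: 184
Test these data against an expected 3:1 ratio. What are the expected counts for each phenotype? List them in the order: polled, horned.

543, 181

Total ratio parts = 4. Expected numbers out of 724:
  polled: 724 × 3/4 = 543
  horned: 724 × 1/4 = 181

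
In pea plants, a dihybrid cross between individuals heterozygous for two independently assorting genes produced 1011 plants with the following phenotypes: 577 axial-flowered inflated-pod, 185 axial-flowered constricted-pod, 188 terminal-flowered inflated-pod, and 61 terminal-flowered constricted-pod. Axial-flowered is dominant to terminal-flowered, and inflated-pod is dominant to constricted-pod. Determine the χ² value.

A dihybrid F₂ with independent assortment and complete dominance at both loci gives a 9:3:3:1 phenotypic ratio.
Total ratio parts = 16. Expected numbers out of 1011:
  axial-flowered inflated-pod: 1011 × 9/16 = 568.6875
  axial-flowered constricted-pod: 1011 × 3/16 = 189.5625
  terminal-flowered inflated-pod: 1011 × 3/16 = 189.5625
  terminal-flowered constricted-pod: 1011 × 1/16 = 63.1875
χ² = Σ (O − E)² / E
  axial-flowered inflated-pod: (577 − 568.6875)² / 568.6875 = 0.1215
  axial-flowered constricted-pod: (185 − 189.5625)² / 189.5625 = 0.1098
  terminal-flowered inflated-pod: (188 − 189.5625)² / 189.5625 = 0.0129
  terminal-flowered constricted-pod: (61 − 63.1875)² / 63.1875 = 0.0757
χ² = 0.1215 + 0.1098 + 0.0129 + 0.0757 = 0.3199 ≈ 0.320

0.320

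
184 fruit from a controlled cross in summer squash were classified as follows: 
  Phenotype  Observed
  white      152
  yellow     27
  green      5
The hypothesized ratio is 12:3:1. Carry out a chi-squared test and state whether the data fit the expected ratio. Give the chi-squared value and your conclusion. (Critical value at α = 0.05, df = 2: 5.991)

Total ratio parts = 16. Expected numbers out of 184:
  white: 184 × 12/16 = 138
  yellow: 184 × 3/16 = 34.5
  green: 184 × 1/16 = 11.5
χ² = Σ (O − E)² / E
  white: (152 − 138)² / 138 = 1.4203
  yellow: (27 − 34.5)² / 34.5 = 1.6304
  green: (5 − 11.5)² / 11.5 = 3.6739
χ² = 1.4203 + 1.6304 + 3.6739 = 6.7246 ≈ 6.725
Degrees of freedom = 3 − 1 = 2; critical value at α = 0.05 is 5.991.
Since 6.725 > 5.991, we reject the null hypothesis — the data do not fit the 12:3:1 ratio.

6.725; not consistent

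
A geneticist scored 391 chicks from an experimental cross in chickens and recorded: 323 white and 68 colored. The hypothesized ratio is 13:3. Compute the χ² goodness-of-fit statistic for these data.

The 13:3 ratio has 16 parts, so with N = 391 the expected counts are:
  white: 391 × 13/16 = 317.6875
  colored: 391 × 3/16 = 73.3125
χ² = Σ (O − E)² / E
  white: (323 − 317.6875)² / 317.6875 = 0.0888
  colored: (68 − 73.3125)² / 73.3125 = 0.3850
χ² = 0.0888 + 0.3850 = 0.4738 ≈ 0.474

0.474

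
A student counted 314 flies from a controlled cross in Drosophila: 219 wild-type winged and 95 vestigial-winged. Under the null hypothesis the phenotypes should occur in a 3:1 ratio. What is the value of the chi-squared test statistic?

Under the 3:1 hypothesis (Σ ratio = 4, N = 314):
  wild-type winged: 314 × 3/4 = 235.5
  vestigial-winged: 314 × 1/4 = 78.5
χ² = Σ (O − E)² / E
  wild-type winged: (219 − 235.5)² / 235.5 = 1.1561
  vestigial-winged: (95 − 78.5)² / 78.5 = 3.4682
χ² = 1.1561 + 3.4682 = 4.6243 ≈ 4.624

4.624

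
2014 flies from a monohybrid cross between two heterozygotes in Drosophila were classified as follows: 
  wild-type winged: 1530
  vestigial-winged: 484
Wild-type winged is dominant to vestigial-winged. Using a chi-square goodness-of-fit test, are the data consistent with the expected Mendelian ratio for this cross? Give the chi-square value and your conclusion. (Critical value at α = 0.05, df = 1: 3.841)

For a monohybrid cross between heterozygotes with complete dominance, the expected phenotypic ratio is 3:1.
Total ratio parts = 4. Expected numbers out of 2014:
  wild-type winged: 2014 × 3/4 = 1510.5
  vestigial-winged: 2014 × 1/4 = 503.5
χ² = Σ (O − E)² / E
  wild-type winged: (1530 − 1510.5)² / 1510.5 = 0.2517
  vestigial-winged: (484 − 503.5)² / 503.5 = 0.7552
χ² = 0.2517 + 0.7552 = 1.0069 ≈ 1.007
Degrees of freedom = 2 − 1 = 1; critical value at α = 0.05 is 3.841.
Since 1.007 < 3.841, we fail to reject the null hypothesis — the data are consistent with the 3:1 ratio.

1.007; consistent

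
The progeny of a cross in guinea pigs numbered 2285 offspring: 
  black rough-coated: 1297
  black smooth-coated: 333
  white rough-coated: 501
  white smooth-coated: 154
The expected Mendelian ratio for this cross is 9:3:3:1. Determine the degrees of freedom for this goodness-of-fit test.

A goodness-of-fit test with 4 phenotype classes has df = 4 − 1 = 3.

3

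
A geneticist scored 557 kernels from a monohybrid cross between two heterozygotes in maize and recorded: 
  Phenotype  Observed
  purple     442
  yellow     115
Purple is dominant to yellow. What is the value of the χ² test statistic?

For a monohybrid cross between heterozygotes with complete dominance, the expected phenotypic ratio is 3:1.
Expected counts for N = 557 under a 3:1 ratio (total parts = 4):
  purple: 557 × 3/4 = 417.75
  yellow: 557 × 1/4 = 139.25
χ² = Σ (O − E)² / E
  purple: (442 − 417.75)² / 417.75 = 1.4077
  yellow: (115 − 139.25)² / 139.25 = 4.2231
χ² = 1.4077 + 4.2231 = 5.6308 ≈ 5.631

5.631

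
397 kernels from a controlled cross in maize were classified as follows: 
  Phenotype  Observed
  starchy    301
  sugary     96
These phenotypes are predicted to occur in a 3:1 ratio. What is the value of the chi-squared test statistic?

Expected counts for N = 397 under a 3:1 ratio (total parts = 4):
  starchy: 397 × 3/4 = 297.75
  sugary: 397 × 1/4 = 99.25
χ² = Σ (O − E)² / E
  starchy: (301 − 297.75)² / 297.75 = 0.0355
  sugary: (96 − 99.25)² / 99.25 = 0.1064
χ² = 0.0355 + 0.1064 = 0.1419 ≈ 0.142

0.142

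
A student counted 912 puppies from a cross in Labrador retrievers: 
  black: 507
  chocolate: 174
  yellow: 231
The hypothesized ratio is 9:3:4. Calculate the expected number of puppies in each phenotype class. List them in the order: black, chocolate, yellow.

513, 171, 228

The 9:3:4 ratio has 16 parts, so with N = 912 the expected counts are:
  black: 912 × 9/16 = 513
  chocolate: 912 × 3/16 = 171
  yellow: 912 × 4/16 = 228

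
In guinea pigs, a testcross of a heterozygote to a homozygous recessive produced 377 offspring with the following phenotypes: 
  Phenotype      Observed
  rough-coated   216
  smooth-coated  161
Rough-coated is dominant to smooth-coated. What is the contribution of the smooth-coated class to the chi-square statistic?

4.012

A testcross of a heterozygote (Aa × aa) gives a 1:1 phenotypic ratio.
Under the 1:1 hypothesis (Σ ratio = 2, N = 377):
  rough-coated: 377 × 1/2 = 188.5
  smooth-coated: 377 × 1/2 = 188.5
Contribution of smooth-coated: (161 − 188.5)² / 188.5 = 4.0119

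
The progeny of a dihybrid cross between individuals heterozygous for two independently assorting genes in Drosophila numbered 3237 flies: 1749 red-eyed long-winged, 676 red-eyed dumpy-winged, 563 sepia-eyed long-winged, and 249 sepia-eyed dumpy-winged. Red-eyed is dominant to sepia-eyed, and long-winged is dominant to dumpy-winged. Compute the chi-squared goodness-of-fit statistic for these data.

A dihybrid F₂ with independent assortment and complete dominance at both loci gives a 9:3:3:1 phenotypic ratio.
Expected counts for N = 3237 under a 9:3:3:1 ratio (total parts = 16):
  red-eyed long-winged: 3237 × 9/16 = 1820.8125
  red-eyed dumpy-winged: 3237 × 3/16 = 606.9375
  sepia-eyed long-winged: 3237 × 3/16 = 606.9375
  sepia-eyed dumpy-winged: 3237 × 1/16 = 202.3125
χ² = Σ (O − E)² / E
  red-eyed long-winged: (1749 − 1820.8125)² / 1820.8125 = 2.8323
  red-eyed dumpy-winged: (676 − 606.9375)² / 606.9375 = 7.8585
  sepia-eyed long-winged: (563 − 606.9375)² / 606.9375 = 3.1807
  sepia-eyed dumpy-winged: (249 − 202.3125)² / 202.3125 = 10.7740
χ² = 2.8323 + 7.8585 + 3.1807 + 10.7740 = 24.6455 ≈ 24.646

24.646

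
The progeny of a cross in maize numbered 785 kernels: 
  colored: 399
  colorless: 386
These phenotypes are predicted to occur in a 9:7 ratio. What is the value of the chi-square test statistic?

9.377

Under the 9:7 hypothesis (Σ ratio = 16, N = 785):
  colored: 785 × 9/16 = 441.5625
  colorless: 785 × 7/16 = 343.4375
χ² = Σ (O − E)² / E
  colored: (399 − 441.5625)² / 441.5625 = 4.1026
  colorless: (386 − 343.4375)² / 343.4375 = 5.2748
χ² = 4.1026 + 5.2748 = 9.3774 ≈ 9.377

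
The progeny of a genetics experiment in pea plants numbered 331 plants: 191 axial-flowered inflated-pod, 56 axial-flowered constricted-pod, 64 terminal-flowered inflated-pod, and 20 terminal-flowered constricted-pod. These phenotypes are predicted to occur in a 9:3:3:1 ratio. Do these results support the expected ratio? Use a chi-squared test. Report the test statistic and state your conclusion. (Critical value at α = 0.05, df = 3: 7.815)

0.800; consistent

The 9:3:3:1 ratio has 16 parts, so with N = 331 the expected counts are:
  axial-flowered inflated-pod: 331 × 9/16 = 186.1875
  axial-flowered constricted-pod: 331 × 3/16 = 62.0625
  terminal-flowered inflated-pod: 331 × 3/16 = 62.0625
  terminal-flowered constricted-pod: 331 × 1/16 = 20.6875
χ² = Σ (O − E)² / E
  axial-flowered inflated-pod: (191 − 186.1875)² / 186.1875 = 0.1244
  axial-flowered constricted-pod: (56 − 62.0625)² / 62.0625 = 0.5922
  terminal-flowered inflated-pod: (64 − 62.0625)² / 62.0625 = 0.0605
  terminal-flowered constricted-pod: (20 − 20.6875)² / 20.6875 = 0.0228
χ² = 0.1244 + 0.5922 + 0.0605 + 0.0228 = 0.7999 ≈ 0.800
Degrees of freedom = 4 − 1 = 3; critical value at α = 0.05 is 7.815.
Since 0.800 < 7.815, we fail to reject the null hypothesis — the data are consistent with the 9:3:3:1 ratio.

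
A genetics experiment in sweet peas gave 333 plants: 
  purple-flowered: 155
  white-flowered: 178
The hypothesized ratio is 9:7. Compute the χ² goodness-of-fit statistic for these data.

12.741

Expected counts for N = 333 under a 9:7 ratio (total parts = 16):
  purple-flowered: 333 × 9/16 = 187.3125
  white-flowered: 333 × 7/16 = 145.6875
χ² = Σ (O − E)² / E
  purple-flowered: (155 − 187.3125)² / 187.3125 = 5.5741
  white-flowered: (178 − 145.6875)² / 145.6875 = 7.1667
χ² = 5.5741 + 7.1667 = 12.7408 ≈ 12.741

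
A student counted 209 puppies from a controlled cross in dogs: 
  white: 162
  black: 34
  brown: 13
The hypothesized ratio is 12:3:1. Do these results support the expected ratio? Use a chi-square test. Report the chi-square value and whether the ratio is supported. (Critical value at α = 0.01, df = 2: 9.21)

Total ratio parts = 16. Expected numbers out of 209:
  white: 209 × 12/16 = 156.75
  black: 209 × 3/16 = 39.1875
  brown: 209 × 1/16 = 13.0625
χ² = Σ (O − E)² / E
  white: (162 − 156.75)² / 156.75 = 0.1758
  black: (34 − 39.1875)² / 39.1875 = 0.6867
  brown: (13 − 13.0625)² / 13.0625 = 0.0003
χ² = 0.1758 + 0.6867 + 0.0003 = 0.8628 ≈ 0.863
Degrees of freedom = 3 − 1 = 2; critical value at α = 0.01 is 9.21.
Since 0.863 < 9.21, we fail to reject the null hypothesis — the data are consistent with the 12:3:1 ratio.

0.863; consistent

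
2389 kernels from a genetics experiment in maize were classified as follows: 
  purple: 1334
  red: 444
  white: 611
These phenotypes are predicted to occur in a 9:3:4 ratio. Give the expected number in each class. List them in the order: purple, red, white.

Expected counts for N = 2389 under a 9:3:4 ratio (total parts = 16):
  purple: 2389 × 9/16 = 1343.8125
  red: 2389 × 3/16 = 447.9375
  white: 2389 × 4/16 = 597.25

1343.8125, 447.9375, 597.25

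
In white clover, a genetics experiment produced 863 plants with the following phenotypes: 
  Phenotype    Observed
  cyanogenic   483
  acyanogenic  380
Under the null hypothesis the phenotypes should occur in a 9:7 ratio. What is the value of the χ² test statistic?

0.028

The 9:7 ratio has 16 parts, so with N = 863 the expected counts are:
  cyanogenic: 863 × 9/16 = 485.4375
  acyanogenic: 863 × 7/16 = 377.5625
χ² = Σ (O − E)² / E
  cyanogenic: (483 − 485.4375)² / 485.4375 = 0.0122
  acyanogenic: (380 − 377.5625)² / 377.5625 = 0.0157
χ² = 0.0122 + 0.0157 = 0.0279 ≈ 0.028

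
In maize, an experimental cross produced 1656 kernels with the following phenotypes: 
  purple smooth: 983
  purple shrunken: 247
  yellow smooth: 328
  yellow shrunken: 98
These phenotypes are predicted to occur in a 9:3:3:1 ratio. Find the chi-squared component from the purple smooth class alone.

Total ratio parts = 16. Expected numbers out of 1656:
  purple smooth: 1656 × 9/16 = 931.5
  purple shrunken: 1656 × 3/16 = 310.5
  yellow smooth: 1656 × 3/16 = 310.5
  yellow shrunken: 1656 × 1/16 = 103.5
Contribution of purple smooth: (983 − 931.5)² / 931.5 = 2.8473

2.847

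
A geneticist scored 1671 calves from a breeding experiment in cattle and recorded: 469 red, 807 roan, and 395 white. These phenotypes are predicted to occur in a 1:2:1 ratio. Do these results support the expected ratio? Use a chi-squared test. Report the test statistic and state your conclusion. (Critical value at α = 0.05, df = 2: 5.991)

8.499; not consistent

Expected counts for N = 1671 under a 1:2:1 ratio (total parts = 4):
  red: 1671 × 1/4 = 417.75
  roan: 1671 × 2/4 = 835.5
  white: 1671 × 1/4 = 417.75
χ² = Σ (O − E)² / E
  red: (469 − 417.75)² / 417.75 = 6.2874
  roan: (807 − 835.5)² / 835.5 = 0.9722
  white: (395 − 417.75)² / 417.75 = 1.2389
χ² = 6.2874 + 0.9722 + 1.2389 = 8.4985 ≈ 8.499
Degrees of freedom = 3 − 1 = 2; critical value at α = 0.05 is 5.991.
Since 8.499 > 5.991, we reject the null hypothesis — the data do not fit the 1:2:1 ratio.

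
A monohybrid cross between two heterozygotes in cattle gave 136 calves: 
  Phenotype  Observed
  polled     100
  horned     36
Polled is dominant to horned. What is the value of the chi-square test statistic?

For a monohybrid cross between heterozygotes with complete dominance, the expected phenotypic ratio is 3:1.
The 3:1 ratio has 4 parts, so with N = 136 the expected counts are:
  polled: 136 × 3/4 = 102
  horned: 136 × 1/4 = 34
χ² = Σ (O − E)² / E
  polled: (100 − 102)² / 102 = 0.0392
  horned: (36 − 34)² / 34 = 0.1176
χ² = 0.0392 + 0.1176 = 0.1568 ≈ 0.157

0.157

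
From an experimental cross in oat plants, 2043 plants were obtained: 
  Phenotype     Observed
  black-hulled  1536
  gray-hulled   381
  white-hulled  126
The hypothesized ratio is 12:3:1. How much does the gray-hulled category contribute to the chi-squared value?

Under the 12:3:1 hypothesis (Σ ratio = 16, N = 2043):
  black-hulled: 2043 × 12/16 = 1532.25
  gray-hulled: 2043 × 3/16 = 383.0625
  white-hulled: 2043 × 1/16 = 127.6875
Contribution of gray-hulled: (381 − 383.0625)² / 383.0625 = 0.0111

0.011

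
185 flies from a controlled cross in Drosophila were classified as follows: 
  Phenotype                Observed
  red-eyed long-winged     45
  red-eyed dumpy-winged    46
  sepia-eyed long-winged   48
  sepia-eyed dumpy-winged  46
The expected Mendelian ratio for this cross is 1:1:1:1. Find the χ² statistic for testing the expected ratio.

0.103

The 1:1:1:1 ratio has 4 parts, so with N = 185 the expected counts are:
  red-eyed long-winged: 185 × 1/4 = 46.25
  red-eyed dumpy-winged: 185 × 1/4 = 46.25
  sepia-eyed long-winged: 185 × 1/4 = 46.25
  sepia-eyed dumpy-winged: 185 × 1/4 = 46.25
χ² = Σ (O − E)² / E
  red-eyed long-winged: (45 − 46.25)² / 46.25 = 0.0338
  red-eyed dumpy-winged: (46 − 46.25)² / 46.25 = 0.0014
  sepia-eyed long-winged: (48 − 46.25)² / 46.25 = 0.0662
  sepia-eyed dumpy-winged: (46 − 46.25)² / 46.25 = 0.0014
χ² = 0.0338 + 0.0014 + 0.0662 + 0.0014 = 0.1028 ≈ 0.103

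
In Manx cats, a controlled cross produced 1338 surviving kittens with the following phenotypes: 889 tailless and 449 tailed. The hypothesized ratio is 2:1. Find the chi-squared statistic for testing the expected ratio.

Expected counts for N = 1338 under a 2:1 ratio (total parts = 3):
  tailless: 1338 × 2/3 = 892
  tailed: 1338 × 1/3 = 446
χ² = Σ (O − E)² / E
  tailless: (889 − 892)² / 892 = 0.0101
  tailed: (449 − 446)² / 446 = 0.0202
χ² = 0.0101 + 0.0202 = 0.0303 ≈ 0.030

0.030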